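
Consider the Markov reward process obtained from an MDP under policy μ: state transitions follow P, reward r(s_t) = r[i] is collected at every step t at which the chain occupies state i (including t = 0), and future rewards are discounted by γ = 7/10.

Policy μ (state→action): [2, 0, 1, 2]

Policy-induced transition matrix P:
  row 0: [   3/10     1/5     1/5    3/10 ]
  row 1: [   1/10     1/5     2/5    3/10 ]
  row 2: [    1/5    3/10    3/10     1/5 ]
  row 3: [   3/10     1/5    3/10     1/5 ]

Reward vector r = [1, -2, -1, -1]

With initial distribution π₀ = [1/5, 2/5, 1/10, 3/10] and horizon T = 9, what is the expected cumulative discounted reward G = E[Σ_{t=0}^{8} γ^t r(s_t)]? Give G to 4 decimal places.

t=0: π = [0.2000, 0.4000, 0.1000, 0.3000], E[r] = -1.0000, γ^t·E[r] = -1.000000, running G = -1.000000
t=1: π = [0.2100, 0.2100, 0.3200, 0.2600], E[r] = -0.7900, γ^t·E[r] = -0.553000, running G = -1.553000
t=2: π = [0.2260, 0.2320, 0.3000, 0.2420], E[r] = -0.7800, γ^t·E[r] = -0.382200, running G = -1.935200
t=3: π = [0.2236, 0.2300, 0.3006, 0.2458], E[r] = -0.7828, γ^t·E[r] = -0.268500, running G = -2.203700
t=4: π = [0.2239, 0.2301, 0.3006, 0.2454], E[r] = -0.7822, γ^t·E[r] = -0.187801, running G = -2.391502
t=5: π = [0.2239, 0.2301, 0.3006, 0.2454], E[r] = -0.7822, γ^t·E[r] = -0.131467, running G = -2.522969
t=6: π = [0.2239, 0.2301, 0.3006, 0.2454], E[r] = -0.7822, γ^t·E[r] = -0.092026, running G = -2.614995
t=7: π = [0.2239, 0.2301, 0.3006, 0.2454], E[r] = -0.7822, γ^t·E[r] = -0.064418, running G = -2.679413
t=8: π = [0.2239, 0.2301, 0.3006, 0.2454], E[r] = -0.7822, γ^t·E[r] = -0.045093, running G = -2.724506

G = -2.7245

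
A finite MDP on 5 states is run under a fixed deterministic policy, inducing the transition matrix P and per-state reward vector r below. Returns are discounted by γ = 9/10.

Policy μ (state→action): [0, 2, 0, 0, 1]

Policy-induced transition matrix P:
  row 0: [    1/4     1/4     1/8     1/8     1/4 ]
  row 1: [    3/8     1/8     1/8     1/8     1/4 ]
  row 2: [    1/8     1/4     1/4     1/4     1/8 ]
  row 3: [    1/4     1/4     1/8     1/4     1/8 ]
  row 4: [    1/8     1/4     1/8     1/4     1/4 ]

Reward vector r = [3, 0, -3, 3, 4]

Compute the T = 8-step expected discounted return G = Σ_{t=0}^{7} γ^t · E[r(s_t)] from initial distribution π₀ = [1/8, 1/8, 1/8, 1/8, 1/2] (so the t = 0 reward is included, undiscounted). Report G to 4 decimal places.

G = 10.2739

t=0: π = [0.1250, 0.1250, 0.1250, 0.1250, 0.5000], E[r] = 2.3750, γ^t·E[r] = 2.375000, running G = 2.375000
t=1: π = [0.1875, 0.2344, 0.1406, 0.2188, 0.2188], E[r] = 1.6719, γ^t·E[r] = 1.504688, running G = 3.879688
t=2: π = [0.2344, 0.2207, 0.1426, 0.1973, 0.2051], E[r] = 1.6875, γ^t·E[r] = 1.366875, running G = 5.246563
t=3: π = [0.2341, 0.2224, 0.1428, 0.1931, 0.2075], E[r] = 1.6833, γ^t·E[r] = 1.227162, running G = 6.473724
t=4: π = [0.2340, 0.2222, 0.1429, 0.1929, 0.2080], E[r] = 1.6843, γ^t·E[r] = 1.105066, running G = 7.578791
t=5: π = [0.2339, 0.2222, 0.1429, 0.1930, 0.2080], E[r] = 1.6842, γ^t·E[r] = 0.994510, running G = 8.573301
t=6: π = [0.2339, 0.2222, 0.1429, 0.1930, 0.2080], E[r] = 1.6842, γ^t·E[r] = 0.895060, running G = 9.468361
t=7: π = [0.2339, 0.2222, 0.1429, 0.1930, 0.2080], E[r] = 1.6842, γ^t·E[r] = 0.805553, running G = 10.273914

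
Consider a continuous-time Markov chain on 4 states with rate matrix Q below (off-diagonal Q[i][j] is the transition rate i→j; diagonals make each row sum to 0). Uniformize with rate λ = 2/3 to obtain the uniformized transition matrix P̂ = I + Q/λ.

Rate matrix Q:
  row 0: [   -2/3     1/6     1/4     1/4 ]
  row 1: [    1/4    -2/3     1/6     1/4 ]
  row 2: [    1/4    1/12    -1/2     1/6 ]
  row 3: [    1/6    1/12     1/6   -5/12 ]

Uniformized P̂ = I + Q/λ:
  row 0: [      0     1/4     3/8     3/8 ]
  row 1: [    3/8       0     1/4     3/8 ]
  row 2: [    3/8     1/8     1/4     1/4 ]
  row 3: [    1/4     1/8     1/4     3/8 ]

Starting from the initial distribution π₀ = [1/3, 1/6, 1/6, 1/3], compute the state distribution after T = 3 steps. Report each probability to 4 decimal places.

t=0: π = [0.3333, 0.1667, 0.1667, 0.3333]
t=1: π = [0.2083, 0.1458, 0.2917, 0.3542]
t=2: π = [0.2526, 0.1328, 0.2760, 0.3385]
t=3: π = [0.2380, 0.1400, 0.2816, 0.3405]

π = [0.2380, 0.1400, 0.2816, 0.3405]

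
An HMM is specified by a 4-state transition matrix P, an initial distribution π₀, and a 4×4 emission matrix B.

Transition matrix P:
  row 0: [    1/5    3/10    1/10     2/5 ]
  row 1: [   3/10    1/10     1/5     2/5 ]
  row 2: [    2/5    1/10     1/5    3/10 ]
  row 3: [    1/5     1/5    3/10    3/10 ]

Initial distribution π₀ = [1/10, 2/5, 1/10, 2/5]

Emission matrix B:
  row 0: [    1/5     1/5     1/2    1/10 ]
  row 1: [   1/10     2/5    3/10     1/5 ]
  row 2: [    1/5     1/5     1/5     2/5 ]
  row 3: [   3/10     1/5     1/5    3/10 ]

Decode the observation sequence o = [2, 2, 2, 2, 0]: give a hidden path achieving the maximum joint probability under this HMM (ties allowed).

t=0: δ = [5.000e-02, 1.200e-01, 2.000e-02, 8.000e-02]  (obs o_0=2)
t=1: δ = [1.800e-02, 4.800e-03, 4.800e-03, 9.600e-03]  ψ = [1, 3, 1, 1]  (obs o_1=2)
t=2: δ = [1.800e-03, 1.620e-03, 5.760e-04, 1.440e-03]  ψ = [0, 0, 3, 0]  (obs o_2=2)
t=3: δ = [2.430e-04, 1.620e-04, 8.640e-05, 1.440e-04]  ψ = [1, 0, 3, 0]  (obs o_3=2)
t=4: δ = [9.720e-06, 7.290e-06, 8.640e-06, 2.916e-05]  ψ = [0, 0, 3, 0]  (obs o_4=0)
backtrack: best end state = 3; path = [1, 0, 1, 0, 3]

path = [1, 0, 1, 0, 3]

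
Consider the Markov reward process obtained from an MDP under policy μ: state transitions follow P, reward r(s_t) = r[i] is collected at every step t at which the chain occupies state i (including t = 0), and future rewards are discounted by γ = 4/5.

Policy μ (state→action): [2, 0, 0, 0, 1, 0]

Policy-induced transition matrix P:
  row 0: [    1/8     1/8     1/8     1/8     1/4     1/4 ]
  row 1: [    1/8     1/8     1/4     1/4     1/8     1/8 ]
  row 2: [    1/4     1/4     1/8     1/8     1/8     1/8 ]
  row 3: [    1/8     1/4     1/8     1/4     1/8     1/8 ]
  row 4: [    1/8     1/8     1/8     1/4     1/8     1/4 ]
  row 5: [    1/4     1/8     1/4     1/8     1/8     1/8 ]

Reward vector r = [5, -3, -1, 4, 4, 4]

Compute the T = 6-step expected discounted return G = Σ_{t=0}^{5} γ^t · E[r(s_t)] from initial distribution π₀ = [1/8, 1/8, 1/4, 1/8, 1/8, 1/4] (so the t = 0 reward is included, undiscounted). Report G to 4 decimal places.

G = 7.7670

t=0: π = [0.1250, 0.1250, 0.2500, 0.1250, 0.1250, 0.2500], E[r] = 2.0000, γ^t·E[r] = 2.000000, running G = 2.000000
t=1: π = [0.1875, 0.1719, 0.1719, 0.1719, 0.1406, 0.1563], E[r] = 2.1250, γ^t·E[r] = 1.700000, running G = 3.700000
t=2: π = [0.1660, 0.1680, 0.1660, 0.1855, 0.1484, 0.1660], E[r] = 2.1602, γ^t·E[r] = 1.382500, running G = 5.082500
t=3: π = [0.1665, 0.1689, 0.1667, 0.1877, 0.1458, 0.1643], E[r] = 2.1501, γ^t·E[r] = 1.100875, running G = 6.183375
t=4: π = [0.1664, 0.1693, 0.1667, 0.1878, 0.1458, 0.1640], E[r] = 2.1479, γ^t·E[r] = 0.879788, running G = 7.063163
t=5: π = [0.1663, 0.1693, 0.1667, 0.1879, 0.1458, 0.1640], E[r] = 2.1478, γ^t·E[r] = 0.703805, running G = 7.766968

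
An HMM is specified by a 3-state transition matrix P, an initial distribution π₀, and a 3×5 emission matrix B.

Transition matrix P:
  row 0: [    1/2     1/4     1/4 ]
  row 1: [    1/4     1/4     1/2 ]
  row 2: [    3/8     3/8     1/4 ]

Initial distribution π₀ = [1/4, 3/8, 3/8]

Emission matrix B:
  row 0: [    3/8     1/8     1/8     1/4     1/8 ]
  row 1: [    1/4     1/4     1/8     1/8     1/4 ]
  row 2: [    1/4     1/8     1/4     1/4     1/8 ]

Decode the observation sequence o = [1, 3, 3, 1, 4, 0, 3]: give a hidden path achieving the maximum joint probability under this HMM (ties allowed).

path = [1, 2, 0, 0, 0, 0, 0]

t=0: δ = [3.125e-02, 9.375e-02, 4.688e-02]  (obs o_0=1)
t=1: δ = [5.859e-03, 2.930e-03, 1.172e-02]  ψ = [1, 1, 1]  (obs o_1=3)
t=2: δ = [1.099e-03, 5.493e-04, 7.324e-04]  ψ = [2, 2, 2]  (obs o_2=3)
t=3: δ = [6.866e-05, 6.866e-05, 3.433e-05]  ψ = [0, 0, 0]  (obs o_3=1)
t=4: δ = [4.292e-06, 4.292e-06, 4.292e-06]  ψ = [0, 0, 1]  (obs o_4=4)
t=5: δ = [8.047e-07, 4.023e-07, 5.364e-07]  ψ = [0, 2, 1]  (obs o_5=0)
t=6: δ = [1.006e-07, 2.515e-08, 5.029e-08]  ψ = [0, 0, 0]  (obs o_6=3)
backtrack: best end state = 0; path = [1, 2, 0, 0, 0, 0, 0]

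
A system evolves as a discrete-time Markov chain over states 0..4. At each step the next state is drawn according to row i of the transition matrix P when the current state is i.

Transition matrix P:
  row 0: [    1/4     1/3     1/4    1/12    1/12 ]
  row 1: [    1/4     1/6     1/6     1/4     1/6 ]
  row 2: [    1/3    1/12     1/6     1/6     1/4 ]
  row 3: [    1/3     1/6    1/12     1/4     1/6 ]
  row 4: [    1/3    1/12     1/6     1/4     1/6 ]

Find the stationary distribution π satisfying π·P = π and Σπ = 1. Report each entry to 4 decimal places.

Balance equations π_j = Σ_i π_i·P[i][j]:
  π_0 = 1/4·π_0 + 1/4·π_1 + 1/3·π_2 + 1/3·π_3 + 1/3·π_4
  π_1 = 1/3·π_0 + 1/6·π_1 + 1/12·π_2 + 1/6·π_3 + 1/12·π_4
  π_2 = 1/4·π_0 + 1/6·π_1 + 1/6·π_2 + 1/12·π_3 + 1/6·π_4
  π_3 = 1/12·π_0 + 1/4·π_1 + 1/6·π_2 + 1/4·π_3 + 1/4·π_4
  normalize: π_0 + π_1 + π_2 + π_3 + π_4 = 1
Solving the linear system gives exactly π = [6115/20853, 3917/20853, 523/2979, 3889/20853, 3271/20853].

π = [0.2932, 0.1878, 0.1756, 0.1865, 0.1569]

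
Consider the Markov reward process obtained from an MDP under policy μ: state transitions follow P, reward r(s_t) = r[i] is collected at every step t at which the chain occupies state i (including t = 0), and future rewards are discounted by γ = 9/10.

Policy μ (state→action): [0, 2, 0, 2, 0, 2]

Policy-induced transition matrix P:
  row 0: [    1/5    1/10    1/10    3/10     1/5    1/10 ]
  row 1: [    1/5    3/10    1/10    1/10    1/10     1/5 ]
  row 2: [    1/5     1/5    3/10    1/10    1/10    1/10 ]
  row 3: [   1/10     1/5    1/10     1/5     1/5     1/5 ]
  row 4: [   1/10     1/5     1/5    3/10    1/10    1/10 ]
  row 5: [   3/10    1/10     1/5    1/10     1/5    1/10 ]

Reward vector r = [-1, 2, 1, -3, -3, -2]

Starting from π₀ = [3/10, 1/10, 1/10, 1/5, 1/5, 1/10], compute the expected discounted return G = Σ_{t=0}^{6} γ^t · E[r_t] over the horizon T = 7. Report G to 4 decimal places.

t=0: π = [0.3000, 0.1000, 0.1000, 0.2000, 0.2000, 0.1000], E[r] = -1.4000, γ^t·E[r] = -1.400000, running G = -1.400000
t=1: π = [0.1700, 0.1700, 0.1500, 0.2200, 0.1600, 0.1300], E[r] = -1.0800, γ^t·E[r] = -0.972000, running G = -2.372000
t=2: π = [0.1750, 0.1870, 0.1590, 0.1880, 0.1520, 0.1390], E[r] = -0.9400, γ^t·E[r] = -0.761400, running G = -3.133400
t=3: π = [0.1799, 0.1873, 0.1609, 0.1842, 0.1502, 0.1375], E[r] = -0.9226, γ^t·E[r] = -0.672575, running G = -3.805975
t=4: π = [0.1803, 0.1870, 0.1610, 0.1844, 0.1502, 0.1372], E[r] = -0.9235, γ^t·E[r] = -0.605895, running G = -4.411871
t=5: π = [0.1803, 0.1870, 0.1609, 0.1845, 0.1502, 0.1371], E[r] = -0.9239, γ^t·E[r] = -0.545553, running G = -4.957423
t=6: π = [0.1802, 0.1870, 0.1609, 0.1845, 0.1502, 0.1371], E[r] = -0.9239, γ^t·E[r] = -0.491009, running G = -5.448432

G = -5.4484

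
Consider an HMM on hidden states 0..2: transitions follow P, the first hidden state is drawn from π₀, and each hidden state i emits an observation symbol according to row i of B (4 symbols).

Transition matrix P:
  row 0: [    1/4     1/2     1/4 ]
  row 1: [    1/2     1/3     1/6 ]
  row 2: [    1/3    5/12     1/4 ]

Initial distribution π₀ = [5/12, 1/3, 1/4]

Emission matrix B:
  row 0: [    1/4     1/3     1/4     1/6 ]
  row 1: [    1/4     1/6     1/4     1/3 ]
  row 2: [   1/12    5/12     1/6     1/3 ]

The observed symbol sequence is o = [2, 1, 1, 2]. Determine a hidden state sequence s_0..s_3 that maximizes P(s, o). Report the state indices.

t=0: δ = [1.042e-01, 8.333e-02, 4.167e-02]  (obs o_0=2)
t=1: δ = [1.389e-02, 8.681e-03, 1.085e-02]  ψ = [1, 0, 0]  (obs o_1=1)
t=2: δ = [1.447e-03, 1.157e-03, 1.447e-03]  ψ = [1, 0, 0]  (obs o_2=1)
t=3: δ = [1.447e-04, 1.808e-04, 6.028e-05]  ψ = [1, 0, 0]  (obs o_3=2)
backtrack: best end state = 1; path = [0, 1, 0, 1]

path = [0, 1, 0, 1]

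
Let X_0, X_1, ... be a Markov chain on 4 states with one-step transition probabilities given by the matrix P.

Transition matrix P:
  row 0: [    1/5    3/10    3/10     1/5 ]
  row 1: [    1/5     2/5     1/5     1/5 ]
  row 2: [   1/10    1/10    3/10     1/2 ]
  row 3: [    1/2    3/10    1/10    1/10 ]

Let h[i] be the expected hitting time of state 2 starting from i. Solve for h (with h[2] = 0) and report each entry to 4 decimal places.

h = [4.3421, 4.8246, 0.0000, 5.1316]

First-step conditioning: h[2] = 0; for i ≠ 2, h[i] = 1 + Σ_k P[i][k]·h[k].
  h[0] = 1 + 1/5·h[0] + 3/10·h[1] + 1/5·h[3]
  h[1] = 1 + 1/5·h[0] + 2/5·h[1] + 1/5·h[3]
  h[3] = 1 + 1/2·h[0] + 3/10·h[1] + 1/10·h[3]
Solving the 3×3 linear system over states ≠ 2 gives exactly h = [165/38, 275/57, 0, 195/38] (h[2] = 0 is the target).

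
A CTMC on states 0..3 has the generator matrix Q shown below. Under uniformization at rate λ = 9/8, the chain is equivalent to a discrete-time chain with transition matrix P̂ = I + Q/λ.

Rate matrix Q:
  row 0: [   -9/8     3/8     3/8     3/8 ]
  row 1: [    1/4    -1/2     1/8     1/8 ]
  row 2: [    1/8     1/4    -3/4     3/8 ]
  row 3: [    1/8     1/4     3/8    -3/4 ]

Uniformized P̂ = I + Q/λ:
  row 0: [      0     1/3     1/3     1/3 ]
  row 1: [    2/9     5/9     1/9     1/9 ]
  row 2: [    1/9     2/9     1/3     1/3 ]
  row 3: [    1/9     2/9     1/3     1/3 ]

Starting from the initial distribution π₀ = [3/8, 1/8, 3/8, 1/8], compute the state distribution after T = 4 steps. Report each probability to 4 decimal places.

π = [0.1350, 0.3531, 0.2559, 0.2559]

t=0: π = [0.3750, 0.1250, 0.3750, 0.1250]
t=1: π = [0.0833, 0.3056, 0.3056, 0.3056]
t=2: π = [0.1358, 0.3333, 0.2654, 0.2654]
t=3: π = [0.1331, 0.3484, 0.2593, 0.2593]
t=4: π = [0.1350, 0.3531, 0.2559, 0.2559]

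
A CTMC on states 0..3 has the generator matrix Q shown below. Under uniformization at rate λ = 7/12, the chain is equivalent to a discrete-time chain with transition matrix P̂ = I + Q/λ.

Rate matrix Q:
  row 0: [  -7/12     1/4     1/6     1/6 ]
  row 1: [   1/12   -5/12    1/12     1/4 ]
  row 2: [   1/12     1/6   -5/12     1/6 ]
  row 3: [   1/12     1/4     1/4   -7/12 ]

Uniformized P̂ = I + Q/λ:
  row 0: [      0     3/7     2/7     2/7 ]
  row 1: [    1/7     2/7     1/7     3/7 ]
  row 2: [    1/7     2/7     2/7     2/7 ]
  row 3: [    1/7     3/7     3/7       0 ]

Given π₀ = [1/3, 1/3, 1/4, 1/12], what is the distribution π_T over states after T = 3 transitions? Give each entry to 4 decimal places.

t=0: π = [0.3333, 0.3333, 0.2500, 0.0833]
t=1: π = [0.0952, 0.3452, 0.2500, 0.3095]
t=2: π = [0.1293, 0.3435, 0.2806, 0.2466]
t=3: π = [0.1244, 0.3394, 0.2719, 0.2643]

π = [0.1244, 0.3394, 0.2719, 0.2643]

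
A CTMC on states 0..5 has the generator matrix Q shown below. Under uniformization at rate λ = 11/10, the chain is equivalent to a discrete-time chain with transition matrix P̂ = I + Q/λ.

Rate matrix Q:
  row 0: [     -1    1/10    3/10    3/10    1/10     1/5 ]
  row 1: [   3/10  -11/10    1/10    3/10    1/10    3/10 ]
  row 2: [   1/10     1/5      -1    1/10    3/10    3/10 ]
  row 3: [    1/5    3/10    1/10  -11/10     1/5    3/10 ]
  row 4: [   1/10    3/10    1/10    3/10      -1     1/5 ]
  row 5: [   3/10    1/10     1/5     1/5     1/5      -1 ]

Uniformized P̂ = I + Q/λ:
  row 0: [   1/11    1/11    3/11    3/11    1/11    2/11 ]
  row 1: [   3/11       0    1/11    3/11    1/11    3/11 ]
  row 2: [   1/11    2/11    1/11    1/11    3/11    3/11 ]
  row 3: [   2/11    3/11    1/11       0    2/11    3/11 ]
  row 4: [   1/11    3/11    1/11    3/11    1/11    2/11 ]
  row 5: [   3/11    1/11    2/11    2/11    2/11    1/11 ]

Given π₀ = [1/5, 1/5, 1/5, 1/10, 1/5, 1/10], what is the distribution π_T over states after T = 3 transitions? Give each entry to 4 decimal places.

π = [0.1719, 0.1491, 0.1415, 0.1814, 0.1506, 0.2054]

t=0: π = [0.2000, 0.2000, 0.2000, 0.1000, 0.2000, 0.1000]
t=1: π = [0.1545, 0.1455, 0.1364, 0.2000, 0.1455, 0.2182]
t=2: π = [0.1752, 0.1529, 0.1388, 0.1736, 0.1537, 0.2058]
t=3: π = [0.1719, 0.1491, 0.1415, 0.1814, 0.1506, 0.2054]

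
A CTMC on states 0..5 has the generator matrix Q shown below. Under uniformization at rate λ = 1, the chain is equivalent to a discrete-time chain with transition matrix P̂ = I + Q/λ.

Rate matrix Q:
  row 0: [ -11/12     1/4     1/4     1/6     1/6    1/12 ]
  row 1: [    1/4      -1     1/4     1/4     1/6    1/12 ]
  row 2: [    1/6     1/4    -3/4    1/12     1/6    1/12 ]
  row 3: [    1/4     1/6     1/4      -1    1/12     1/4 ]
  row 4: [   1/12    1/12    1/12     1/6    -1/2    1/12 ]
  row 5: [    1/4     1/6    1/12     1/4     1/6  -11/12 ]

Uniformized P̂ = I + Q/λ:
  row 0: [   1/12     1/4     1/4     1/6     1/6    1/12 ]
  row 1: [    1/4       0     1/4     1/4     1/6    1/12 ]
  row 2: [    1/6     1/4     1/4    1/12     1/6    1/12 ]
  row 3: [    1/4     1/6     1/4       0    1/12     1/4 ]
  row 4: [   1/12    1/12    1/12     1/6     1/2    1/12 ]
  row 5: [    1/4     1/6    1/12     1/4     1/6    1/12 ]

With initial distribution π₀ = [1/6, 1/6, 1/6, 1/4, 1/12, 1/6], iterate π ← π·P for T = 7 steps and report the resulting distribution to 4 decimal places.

π = [0.1674, 0.1521, 0.1935, 0.1476, 0.2315, 0.1079]

t=0: π = [0.1667, 0.1667, 0.1667, 0.2500, 0.0833, 0.1667]
t=1: π = [0.1944, 0.1597, 0.2083, 0.1389, 0.1736, 0.1250]
t=2: π = [0.1713, 0.1591, 0.2002, 0.1499, 0.2130, 0.1065]
t=3: π = [0.1693, 0.1534, 0.1968, 0.1471, 0.2252, 0.1083]
t=4: π = [0.1679, 0.1528, 0.1944, 0.1476, 0.2295, 0.1079]
t=5: π = [0.1676, 0.1523, 0.1938, 0.1476, 0.2309, 0.1079]
t=6: π = [0.1674, 0.1522, 0.1935, 0.1476, 0.2313, 0.1079]
t=7: π = [0.1674, 0.1521, 0.1935, 0.1476, 0.2315, 0.1079]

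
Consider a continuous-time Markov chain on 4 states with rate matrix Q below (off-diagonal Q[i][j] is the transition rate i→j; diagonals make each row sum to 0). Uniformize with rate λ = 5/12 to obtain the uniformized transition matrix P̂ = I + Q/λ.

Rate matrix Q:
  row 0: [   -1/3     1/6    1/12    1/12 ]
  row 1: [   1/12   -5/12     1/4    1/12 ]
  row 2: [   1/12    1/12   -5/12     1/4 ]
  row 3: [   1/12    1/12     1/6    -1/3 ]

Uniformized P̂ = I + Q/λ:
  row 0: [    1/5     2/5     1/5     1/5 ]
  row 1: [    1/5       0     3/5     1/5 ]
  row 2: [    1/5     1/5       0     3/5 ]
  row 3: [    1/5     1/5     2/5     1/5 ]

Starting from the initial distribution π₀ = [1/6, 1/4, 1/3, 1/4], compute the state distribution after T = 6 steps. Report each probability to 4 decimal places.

t=0: π = [0.1667, 0.2500, 0.3333, 0.2500]
t=1: π = [0.2000, 0.1833, 0.2833, 0.3333]
t=2: π = [0.2000, 0.2033, 0.2833, 0.3133]
t=3: π = [0.2000, 0.1993, 0.2873, 0.3133]
t=4: π = [0.2000, 0.2001, 0.2849, 0.3149]
t=5: π = [0.2000, 0.2000, 0.2861, 0.3140]
t=6: π = [0.2000, 0.2000, 0.2856, 0.3144]

π = [0.2000, 0.2000, 0.2856, 0.3144]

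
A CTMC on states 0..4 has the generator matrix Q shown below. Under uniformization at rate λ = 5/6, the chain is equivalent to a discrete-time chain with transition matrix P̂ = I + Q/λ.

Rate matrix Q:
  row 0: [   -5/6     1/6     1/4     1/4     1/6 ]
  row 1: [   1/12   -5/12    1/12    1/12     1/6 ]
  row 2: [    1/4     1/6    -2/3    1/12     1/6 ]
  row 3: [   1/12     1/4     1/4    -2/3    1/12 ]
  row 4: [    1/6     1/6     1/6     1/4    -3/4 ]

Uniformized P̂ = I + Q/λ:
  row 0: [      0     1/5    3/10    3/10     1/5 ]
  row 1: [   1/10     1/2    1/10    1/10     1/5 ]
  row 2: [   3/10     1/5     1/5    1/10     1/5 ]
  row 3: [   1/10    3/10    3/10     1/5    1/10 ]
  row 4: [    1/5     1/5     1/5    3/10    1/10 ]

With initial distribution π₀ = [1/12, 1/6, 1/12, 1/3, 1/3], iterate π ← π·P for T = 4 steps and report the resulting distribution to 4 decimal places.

π = [0.1425, 0.3109, 0.2013, 0.1798, 0.1655]

t=0: π = [0.0833, 0.1667, 0.0833, 0.3333, 0.3333]
t=1: π = [0.1417, 0.2833, 0.2250, 0.2167, 0.1333]
t=2: π = [0.1442, 0.3067, 0.2075, 0.1767, 0.1650]
t=3: π = [0.1436, 0.3097, 0.2014, 0.1795, 0.1658]
t=4: π = [0.1425, 0.3109, 0.2013, 0.1798, 0.1655]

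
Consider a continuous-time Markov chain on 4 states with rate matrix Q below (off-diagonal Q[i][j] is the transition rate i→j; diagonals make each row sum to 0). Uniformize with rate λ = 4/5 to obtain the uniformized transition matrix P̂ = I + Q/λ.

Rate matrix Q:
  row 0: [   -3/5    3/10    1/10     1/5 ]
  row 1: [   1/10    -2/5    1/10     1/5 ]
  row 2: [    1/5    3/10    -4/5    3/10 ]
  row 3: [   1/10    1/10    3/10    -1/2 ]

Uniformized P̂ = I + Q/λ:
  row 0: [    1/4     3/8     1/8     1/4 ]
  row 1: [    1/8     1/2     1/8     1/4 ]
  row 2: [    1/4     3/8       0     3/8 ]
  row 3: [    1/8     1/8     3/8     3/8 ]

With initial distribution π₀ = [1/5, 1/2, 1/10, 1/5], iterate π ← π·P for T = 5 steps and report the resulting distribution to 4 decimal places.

t=0: π = [0.2000, 0.5000, 0.1000, 0.2000]
t=1: π = [0.1625, 0.3875, 0.1625, 0.2875]
t=2: π = [0.1656, 0.3516, 0.1766, 0.3063]
t=3: π = [0.1678, 0.3424, 0.1795, 0.3104]
t=4: π = [0.1684, 0.3402, 0.1802, 0.3112]
t=5: π = [0.1686, 0.3397, 0.1803, 0.3114]

π = [0.1686, 0.3397, 0.1803, 0.3114]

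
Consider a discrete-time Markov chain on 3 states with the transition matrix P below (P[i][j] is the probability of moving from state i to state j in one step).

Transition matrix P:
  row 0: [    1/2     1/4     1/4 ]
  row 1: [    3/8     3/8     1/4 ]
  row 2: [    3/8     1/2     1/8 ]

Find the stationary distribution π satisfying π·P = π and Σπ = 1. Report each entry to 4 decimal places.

π = [0.4286, 0.3492, 0.2222]

Balance equations π_j = Σ_i π_i·P[i][j]:
  π_0 = 1/2·π_0 + 3/8·π_1 + 3/8·π_2
  π_1 = 1/4·π_0 + 3/8·π_1 + 1/2·π_2
  normalize: π_0 + π_1 + π_2 = 1
Solving the linear system gives exactly π = [3/7, 22/63, 2/9].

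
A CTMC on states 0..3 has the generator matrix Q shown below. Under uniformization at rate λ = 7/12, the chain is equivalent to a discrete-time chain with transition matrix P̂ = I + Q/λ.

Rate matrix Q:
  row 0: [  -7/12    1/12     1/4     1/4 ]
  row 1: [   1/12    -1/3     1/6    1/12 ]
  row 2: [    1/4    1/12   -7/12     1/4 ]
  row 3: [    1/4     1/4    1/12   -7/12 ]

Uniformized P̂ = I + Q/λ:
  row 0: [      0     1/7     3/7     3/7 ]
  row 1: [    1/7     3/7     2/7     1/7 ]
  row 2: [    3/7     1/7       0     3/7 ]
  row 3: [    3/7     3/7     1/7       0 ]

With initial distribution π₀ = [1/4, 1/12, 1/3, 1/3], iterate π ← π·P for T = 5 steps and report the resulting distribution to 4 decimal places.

t=0: π = [0.2500, 0.0833, 0.3333, 0.3333]
t=1: π = [0.2976, 0.2619, 0.1786, 0.2619]
t=2: π = [0.2262, 0.2925, 0.2398, 0.2415]
t=3: π = [0.2481, 0.2954, 0.2150, 0.2415]
t=4: π = [0.2379, 0.2963, 0.2252, 0.2407]
t=5: π = [0.2420, 0.2963, 0.2210, 0.2408]

π = [0.2420, 0.2963, 0.2210, 0.2408]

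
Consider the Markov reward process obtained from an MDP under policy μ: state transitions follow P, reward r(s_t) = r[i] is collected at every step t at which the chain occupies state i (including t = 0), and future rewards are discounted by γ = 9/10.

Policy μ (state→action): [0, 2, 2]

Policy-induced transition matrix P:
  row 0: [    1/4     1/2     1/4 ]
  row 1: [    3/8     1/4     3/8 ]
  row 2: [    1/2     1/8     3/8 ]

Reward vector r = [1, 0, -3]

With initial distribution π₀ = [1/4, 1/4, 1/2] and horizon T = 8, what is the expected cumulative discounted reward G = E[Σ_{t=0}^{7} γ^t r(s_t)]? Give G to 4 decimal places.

G = -4.1441

t=0: π = [0.2500, 0.2500, 0.5000], E[r] = -1.2500, γ^t·E[r] = -1.250000, running G = -1.250000
t=1: π = [0.4063, 0.2500, 0.3438], E[r] = -0.6250, γ^t·E[r] = -0.562500, running G = -1.812500
t=2: π = [0.3672, 0.3086, 0.3242], E[r] = -0.6055, γ^t·E[r] = -0.490430, running G = -2.302930
t=3: π = [0.3696, 0.3013, 0.3291], E[r] = -0.6177, γ^t·E[r] = -0.450286, running G = -2.753215
t=4: π = [0.3699, 0.3013, 0.3288], E[r] = -0.6165, γ^t·E[r] = -0.404456, running G = -3.157672
t=5: π = [0.3699, 0.3014, 0.3288], E[r] = -0.6164, γ^t·E[r] = -0.363988, running G = -3.521660
t=6: π = [0.3699, 0.3014, 0.3288], E[r] = -0.6164, γ^t·E[r] = -0.327602, running G = -3.849261
t=7: π = [0.3699, 0.3014, 0.3288], E[r] = -0.6164, γ^t·E[r] = -0.294841, running G = -4.144102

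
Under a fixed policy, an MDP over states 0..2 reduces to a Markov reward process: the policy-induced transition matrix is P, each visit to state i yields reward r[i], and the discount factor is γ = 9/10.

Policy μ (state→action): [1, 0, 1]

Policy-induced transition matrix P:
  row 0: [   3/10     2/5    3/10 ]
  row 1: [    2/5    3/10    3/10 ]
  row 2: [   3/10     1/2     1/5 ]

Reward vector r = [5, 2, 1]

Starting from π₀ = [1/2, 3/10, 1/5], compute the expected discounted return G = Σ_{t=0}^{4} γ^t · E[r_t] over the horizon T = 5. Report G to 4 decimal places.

t=0: π = [0.5000, 0.3000, 0.2000], E[r] = 3.3000, γ^t·E[r] = 3.300000, running G = 3.300000
t=1: π = [0.3300, 0.3900, 0.2800], E[r] = 2.7100, γ^t·E[r] = 2.439000, running G = 5.739000
t=2: π = [0.3390, 0.3890, 0.2720], E[r] = 2.7450, γ^t·E[r] = 2.223450, running G = 7.962450
t=3: π = [0.3389, 0.3883, 0.2728], E[r] = 2.7439, γ^t·E[r] = 2.000303, running G = 9.962753
t=4: π = [0.3388, 0.3885, 0.2727], E[r] = 2.7438, γ^t·E[r] = 1.800187, running G = 11.762941

G = 11.7629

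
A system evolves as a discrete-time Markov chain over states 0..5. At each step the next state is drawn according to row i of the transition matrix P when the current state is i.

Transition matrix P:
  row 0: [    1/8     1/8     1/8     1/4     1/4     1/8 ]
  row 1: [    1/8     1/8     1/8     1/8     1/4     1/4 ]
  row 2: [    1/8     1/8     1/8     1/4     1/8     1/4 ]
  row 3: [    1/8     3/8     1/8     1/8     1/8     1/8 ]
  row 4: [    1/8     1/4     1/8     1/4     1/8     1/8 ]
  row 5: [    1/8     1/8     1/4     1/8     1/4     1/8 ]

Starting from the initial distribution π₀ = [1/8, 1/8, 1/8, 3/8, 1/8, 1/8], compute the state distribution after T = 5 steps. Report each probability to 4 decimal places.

t=0: π = [0.1250, 0.1250, 0.1250, 0.3750, 0.1250, 0.1250]
t=1: π = [0.1250, 0.2344, 0.1406, 0.1719, 0.1719, 0.1563]
t=2: π = [0.1250, 0.1895, 0.1445, 0.1797, 0.1895, 0.1719]
t=3: π = [0.1250, 0.1936, 0.1465, 0.1824, 0.1858, 0.1667]
t=4: π = [0.1250, 0.1938, 0.1458, 0.1822, 0.1857, 0.1675]
t=5: π = [0.1250, 0.1937, 0.1459, 0.1821, 0.1858, 0.1675]

π = [0.1250, 0.1937, 0.1459, 0.1821, 0.1858, 0.1675]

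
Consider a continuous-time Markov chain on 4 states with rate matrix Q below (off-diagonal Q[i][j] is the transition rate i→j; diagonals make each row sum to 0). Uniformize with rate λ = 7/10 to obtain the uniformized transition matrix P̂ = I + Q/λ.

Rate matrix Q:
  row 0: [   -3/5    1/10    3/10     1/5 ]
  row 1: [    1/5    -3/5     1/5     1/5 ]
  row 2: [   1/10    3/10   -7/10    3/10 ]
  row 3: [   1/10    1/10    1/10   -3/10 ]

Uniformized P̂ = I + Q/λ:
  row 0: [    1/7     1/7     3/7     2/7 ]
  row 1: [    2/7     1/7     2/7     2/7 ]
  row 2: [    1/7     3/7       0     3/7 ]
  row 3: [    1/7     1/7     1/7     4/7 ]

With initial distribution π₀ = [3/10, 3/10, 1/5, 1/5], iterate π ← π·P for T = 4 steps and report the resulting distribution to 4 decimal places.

π = [0.1710, 0.1986, 0.1926, 0.4378]

t=0: π = [0.3000, 0.3000, 0.2000, 0.2000]
t=1: π = [0.1857, 0.2000, 0.2429, 0.3714]
t=2: π = [0.1714, 0.2122, 0.1898, 0.4265]
t=3: π = [0.1732, 0.1971, 0.1950, 0.4347]
t=4: π = [0.1710, 0.1986, 0.1926, 0.4378]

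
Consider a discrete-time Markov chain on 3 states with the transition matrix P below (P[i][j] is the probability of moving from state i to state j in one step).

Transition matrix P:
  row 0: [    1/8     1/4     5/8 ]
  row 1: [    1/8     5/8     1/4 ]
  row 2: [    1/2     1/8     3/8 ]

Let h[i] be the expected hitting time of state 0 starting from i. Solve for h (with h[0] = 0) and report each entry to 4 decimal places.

First-step conditioning: h[0] = 0; for i ≠ 0, h[i] = 1 + Σ_k P[i][k]·h[k].
  h[1] = 1 + 5/8·h[1] + 1/4·h[2]
  h[2] = 1 + 1/8·h[1] + 3/8·h[2]
Solving the 2×2 linear system over states ≠ 0 gives exactly h = [0, 56/13, 32/13] (h[0] = 0 is the target).

h = [0.0000, 4.3077, 2.4615]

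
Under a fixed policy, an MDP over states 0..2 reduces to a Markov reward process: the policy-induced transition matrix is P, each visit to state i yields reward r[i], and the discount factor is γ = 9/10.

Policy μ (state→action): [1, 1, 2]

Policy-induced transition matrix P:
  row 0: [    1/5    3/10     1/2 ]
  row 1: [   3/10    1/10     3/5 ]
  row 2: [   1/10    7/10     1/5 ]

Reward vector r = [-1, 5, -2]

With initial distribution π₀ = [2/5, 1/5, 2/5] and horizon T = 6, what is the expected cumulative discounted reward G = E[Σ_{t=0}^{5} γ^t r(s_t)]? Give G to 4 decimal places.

t=0: π = [0.4000, 0.2000, 0.4000], E[r] = -0.2000, γ^t·E[r] = -0.200000, running G = -0.200000
t=1: π = [0.1800, 0.4200, 0.4000], E[r] = 1.1200, γ^t·E[r] = 1.008000, running G = 0.808000
t=2: π = [0.2020, 0.3760, 0.4220], E[r] = 0.8340, γ^t·E[r] = 0.675540, running G = 1.483540
t=3: π = [0.1954, 0.3936, 0.4110], E[r] = 0.9506, γ^t·E[r] = 0.692987, running G = 2.176527
t=4: π = [0.1983, 0.3857, 0.4161], E[r] = 0.8980, γ^t·E[r] = 0.589191, running G = 2.765718
t=5: π = [0.1970, 0.3893, 0.4138], E[r] = 0.9220, γ^t·E[r] = 0.544419, running G = 3.310137

G = 3.3101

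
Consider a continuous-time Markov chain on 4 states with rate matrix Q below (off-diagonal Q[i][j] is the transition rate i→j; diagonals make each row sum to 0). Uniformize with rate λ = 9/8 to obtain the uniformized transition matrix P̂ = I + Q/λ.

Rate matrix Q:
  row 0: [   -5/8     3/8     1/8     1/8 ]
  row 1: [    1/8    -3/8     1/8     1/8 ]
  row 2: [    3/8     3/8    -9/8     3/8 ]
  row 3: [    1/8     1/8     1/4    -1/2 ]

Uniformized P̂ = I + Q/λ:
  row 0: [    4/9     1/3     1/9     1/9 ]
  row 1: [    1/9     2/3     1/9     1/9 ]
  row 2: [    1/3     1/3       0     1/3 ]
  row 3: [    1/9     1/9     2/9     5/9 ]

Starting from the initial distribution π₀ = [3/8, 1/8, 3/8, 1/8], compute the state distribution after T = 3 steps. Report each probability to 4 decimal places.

t=0: π = [0.3750, 0.1250, 0.3750, 0.1250]
t=1: π = [0.3194, 0.3472, 0.0833, 0.2500]
t=2: π = [0.2361, 0.3935, 0.1296, 0.2407]
t=3: π = [0.2186, 0.4110, 0.1235, 0.2469]

π = [0.2186, 0.4110, 0.1235, 0.2469]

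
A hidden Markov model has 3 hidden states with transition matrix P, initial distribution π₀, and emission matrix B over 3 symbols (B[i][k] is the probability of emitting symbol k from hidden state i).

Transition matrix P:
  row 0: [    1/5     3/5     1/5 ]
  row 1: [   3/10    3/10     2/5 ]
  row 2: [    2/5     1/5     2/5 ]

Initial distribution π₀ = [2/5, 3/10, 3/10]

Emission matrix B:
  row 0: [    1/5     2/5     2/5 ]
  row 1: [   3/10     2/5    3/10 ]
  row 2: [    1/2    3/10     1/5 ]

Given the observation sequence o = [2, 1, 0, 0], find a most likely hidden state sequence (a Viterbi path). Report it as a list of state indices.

path = [0, 1, 2, 2]

t=0: δ = [1.600e-01, 9.000e-02, 6.000e-02]  (obs o_0=2)
t=1: δ = [1.280e-02, 3.840e-02, 1.080e-02]  ψ = [0, 0, 1]  (obs o_1=1)
t=2: δ = [2.304e-03, 3.456e-03, 7.680e-03]  ψ = [1, 1, 1]  (obs o_2=0)
t=3: δ = [6.144e-04, 4.608e-04, 1.536e-03]  ψ = [2, 2, 2]  (obs o_3=0)
backtrack: best end state = 2; path = [0, 1, 2, 2]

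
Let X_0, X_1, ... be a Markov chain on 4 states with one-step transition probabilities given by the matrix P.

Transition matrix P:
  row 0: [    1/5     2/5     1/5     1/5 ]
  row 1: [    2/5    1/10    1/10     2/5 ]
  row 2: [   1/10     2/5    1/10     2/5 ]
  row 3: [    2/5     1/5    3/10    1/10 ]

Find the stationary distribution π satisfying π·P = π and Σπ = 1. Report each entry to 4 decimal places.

Balance equations π_j = Σ_i π_i·P[i][j]:
  π_0 = 1/5·π_0 + 2/5·π_1 + 1/10·π_2 + 2/5·π_3
  π_1 = 2/5·π_0 + 1/10·π_1 + 2/5·π_2 + 1/5·π_3
  π_2 = 1/5·π_0 + 1/10·π_1 + 1/10·π_2 + 3/10·π_3
  normalize: π_0 + π_1 + π_2 + π_3 = 1
Solving the linear system gives exactly π = [457/1587, 424/1587, 96/529, 418/1587].

π = [0.2880, 0.2672, 0.1815, 0.2634]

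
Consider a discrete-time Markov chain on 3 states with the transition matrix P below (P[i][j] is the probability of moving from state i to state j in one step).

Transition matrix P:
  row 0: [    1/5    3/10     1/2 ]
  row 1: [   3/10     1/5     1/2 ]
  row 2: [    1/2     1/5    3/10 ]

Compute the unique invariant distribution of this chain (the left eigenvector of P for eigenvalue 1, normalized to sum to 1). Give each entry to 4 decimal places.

π = [0.3485, 0.2348, 0.4167]

Balance equations π_j = Σ_i π_i·P[i][j]:
  π_0 = 1/5·π_0 + 3/10·π_1 + 1/2·π_2
  π_1 = 3/10·π_0 + 1/5·π_1 + 1/5·π_2
  normalize: π_0 + π_1 + π_2 = 1
Solving the linear system gives exactly π = [23/66, 31/132, 5/12].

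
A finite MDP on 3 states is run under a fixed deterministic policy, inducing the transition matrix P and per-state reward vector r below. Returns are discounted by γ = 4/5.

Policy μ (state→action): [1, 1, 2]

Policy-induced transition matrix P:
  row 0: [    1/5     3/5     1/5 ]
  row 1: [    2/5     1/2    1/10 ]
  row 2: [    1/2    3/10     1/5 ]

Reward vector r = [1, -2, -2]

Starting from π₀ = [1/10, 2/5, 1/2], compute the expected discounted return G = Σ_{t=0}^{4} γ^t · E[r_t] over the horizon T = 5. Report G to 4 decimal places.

G = -3.7963

t=0: π = [0.1000, 0.4000, 0.5000], E[r] = -1.7000, γ^t·E[r] = -1.700000, running G = -1.700000
t=1: π = [0.4300, 0.4100, 0.1600], E[r] = -0.7100, γ^t·E[r] = -0.568000, running G = -2.268000
t=2: π = [0.3300, 0.5110, 0.1590], E[r] = -1.0100, γ^t·E[r] = -0.646400, running G = -2.914400
t=3: π = [0.3499, 0.5012, 0.1489], E[r] = -0.9503, γ^t·E[r] = -0.486554, running G = -3.400954
t=4: π = [0.3449, 0.5052, 0.1499], E[r] = -0.9653, γ^t·E[r] = -0.395375, running G = -3.796328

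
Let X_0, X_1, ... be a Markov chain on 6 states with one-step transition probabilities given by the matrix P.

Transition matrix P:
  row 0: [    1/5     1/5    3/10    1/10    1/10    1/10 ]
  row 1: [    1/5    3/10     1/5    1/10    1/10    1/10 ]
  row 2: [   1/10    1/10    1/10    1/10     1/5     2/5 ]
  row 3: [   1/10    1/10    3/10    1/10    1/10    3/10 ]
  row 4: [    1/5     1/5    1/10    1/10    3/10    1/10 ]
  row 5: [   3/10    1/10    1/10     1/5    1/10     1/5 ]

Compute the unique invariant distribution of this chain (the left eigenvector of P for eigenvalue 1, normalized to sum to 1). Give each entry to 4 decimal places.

Balance equations π_j = Σ_i π_i·P[i][j]:
  π_0 = 1/5·π_0 + 1/5·π_1 + 1/10·π_2 + 1/10·π_3 + 1/5·π_4 + 3/10·π_5
  π_1 = 1/5·π_0 + 3/10·π_1 + 1/10·π_2 + 1/10·π_3 + 1/5·π_4 + 1/10·π_5
  π_2 = 3/10·π_0 + 1/5·π_1 + 1/10·π_2 + 3/10·π_3 + 1/10·π_4 + 1/10·π_5
  π_3 = 1/10·π_0 + 1/10·π_1 + 1/10·π_2 + 1/10·π_3 + 1/10·π_4 + 1/5·π_5
  π_4 = 1/10·π_0 + 1/10·π_1 + 1/5·π_2 + 1/10·π_3 + 3/10·π_4 + 1/10·π_5
  normalize: π_0 + π_1 + π_2 + π_3 + π_4 + π_5 = 1
Solving the linear system gives exactly π = [15375/80968, 6767/40484, 1808/10121, 4847/40484, 11929/80968, 3993/20242].

π = [0.1899, 0.1672, 0.1786, 0.1197, 0.1473, 0.1973]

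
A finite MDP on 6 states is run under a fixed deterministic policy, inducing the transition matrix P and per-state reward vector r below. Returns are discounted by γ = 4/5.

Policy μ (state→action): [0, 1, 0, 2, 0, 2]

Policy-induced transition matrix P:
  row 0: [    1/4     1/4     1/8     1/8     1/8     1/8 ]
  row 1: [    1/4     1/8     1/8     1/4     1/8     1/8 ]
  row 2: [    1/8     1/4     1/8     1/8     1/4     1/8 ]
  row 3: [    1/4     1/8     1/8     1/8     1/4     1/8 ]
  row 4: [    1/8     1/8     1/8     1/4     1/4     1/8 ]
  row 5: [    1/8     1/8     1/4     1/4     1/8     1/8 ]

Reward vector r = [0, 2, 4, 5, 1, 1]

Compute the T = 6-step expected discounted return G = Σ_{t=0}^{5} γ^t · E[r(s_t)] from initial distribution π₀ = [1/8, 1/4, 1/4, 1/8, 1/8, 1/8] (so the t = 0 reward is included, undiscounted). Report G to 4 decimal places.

G = 8.1359

t=0: π = [0.1250, 0.2500, 0.2500, 0.1250, 0.1250, 0.1250], E[r] = 2.3750, γ^t·E[r] = 2.375000, running G = 2.375000
t=1: π = [0.1875, 0.1719, 0.1406, 0.1875, 0.1875, 0.1250], E[r] = 2.1563, γ^t·E[r] = 1.725000, running G = 4.100000
t=2: π = [0.1934, 0.1660, 0.1406, 0.1855, 0.1895, 0.1250], E[r] = 2.1367, γ^t·E[r] = 1.367500, running G = 5.467500
t=3: π = [0.1931, 0.1667, 0.1406, 0.1851, 0.1895, 0.1250], E[r] = 2.1357, γ^t·E[r] = 1.093500, running G = 6.561000
t=4: π = [0.1931, 0.1667, 0.1406, 0.1852, 0.1894, 0.1250], E[r] = 2.1361, γ^t·E[r] = 0.874938, running G = 7.435938
t=5: π = [0.1931, 0.1667, 0.1406, 0.1851, 0.1894, 0.1250], E[r] = 2.1360, γ^t·E[r] = 0.699933, running G = 8.135870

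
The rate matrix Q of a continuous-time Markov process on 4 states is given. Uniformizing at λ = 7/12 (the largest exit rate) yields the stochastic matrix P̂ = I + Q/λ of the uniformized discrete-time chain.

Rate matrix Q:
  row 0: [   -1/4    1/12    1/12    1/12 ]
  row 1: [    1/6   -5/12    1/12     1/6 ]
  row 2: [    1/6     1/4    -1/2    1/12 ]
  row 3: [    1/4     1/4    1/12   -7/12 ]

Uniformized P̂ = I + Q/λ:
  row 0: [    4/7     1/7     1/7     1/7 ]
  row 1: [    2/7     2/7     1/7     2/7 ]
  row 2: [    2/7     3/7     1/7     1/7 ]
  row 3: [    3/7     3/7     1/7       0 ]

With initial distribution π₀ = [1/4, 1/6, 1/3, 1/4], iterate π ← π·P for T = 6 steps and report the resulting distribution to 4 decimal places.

π = [0.4316, 0.2671, 0.1429, 0.1584]

t=0: π = [0.2500, 0.1667, 0.3333, 0.2500]
t=1: π = [0.3929, 0.3333, 0.1429, 0.1310]
t=2: π = [0.4167, 0.2687, 0.1429, 0.1718]
t=3: π = [0.4293, 0.2711, 0.1429, 0.1567]
t=4: π = [0.4308, 0.2672, 0.1429, 0.1592]
t=5: π = [0.4315, 0.2673, 0.1429, 0.1583]
t=6: π = [0.4316, 0.2671, 0.1429, 0.1584]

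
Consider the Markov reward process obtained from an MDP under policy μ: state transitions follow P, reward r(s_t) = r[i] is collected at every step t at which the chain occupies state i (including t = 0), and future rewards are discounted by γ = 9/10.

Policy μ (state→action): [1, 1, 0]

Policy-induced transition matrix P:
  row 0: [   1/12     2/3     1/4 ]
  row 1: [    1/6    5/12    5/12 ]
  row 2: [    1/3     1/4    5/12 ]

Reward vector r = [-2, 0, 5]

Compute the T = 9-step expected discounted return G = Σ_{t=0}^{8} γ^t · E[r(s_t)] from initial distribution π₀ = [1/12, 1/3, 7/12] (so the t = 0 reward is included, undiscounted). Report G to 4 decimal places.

t=0: π = [0.0833, 0.3333, 0.5833], E[r] = 2.7500, γ^t·E[r] = 2.750000, running G = 2.750000
t=1: π = [0.2569, 0.3403, 0.4028], E[r] = 1.5000, γ^t·E[r] = 1.350000, running G = 4.100000
t=2: π = [0.2124, 0.4138, 0.3738], E[r] = 1.4444, γ^t·E[r] = 1.170000, running G = 5.270000
t=3: π = [0.2113, 0.4075, 0.3813], E[r] = 1.4838, γ^t·E[r] = 1.081688, running G = 6.351688
t=4: π = [0.2126, 0.4059, 0.3815], E[r] = 1.4821, γ^t·E[r] = 0.972380, running G = 7.324067
t=5: π = [0.2125, 0.4062, 0.3812], E[r] = 1.4811, γ^t·E[r] = 0.874582, running G = 8.198649
t=6: π = [0.2125, 0.4063, 0.3812], E[r] = 1.4812, γ^t·E[r] = 0.787191, running G = 8.985840
t=7: π = [0.2125, 0.4062, 0.3813], E[r] = 1.4813, γ^t·E[r] = 0.708480, running G = 9.694320
t=8: π = [0.2125, 0.4062, 0.3813], E[r] = 1.4812, γ^t·E[r] = 0.637630, running G = 10.331949

G = 10.3319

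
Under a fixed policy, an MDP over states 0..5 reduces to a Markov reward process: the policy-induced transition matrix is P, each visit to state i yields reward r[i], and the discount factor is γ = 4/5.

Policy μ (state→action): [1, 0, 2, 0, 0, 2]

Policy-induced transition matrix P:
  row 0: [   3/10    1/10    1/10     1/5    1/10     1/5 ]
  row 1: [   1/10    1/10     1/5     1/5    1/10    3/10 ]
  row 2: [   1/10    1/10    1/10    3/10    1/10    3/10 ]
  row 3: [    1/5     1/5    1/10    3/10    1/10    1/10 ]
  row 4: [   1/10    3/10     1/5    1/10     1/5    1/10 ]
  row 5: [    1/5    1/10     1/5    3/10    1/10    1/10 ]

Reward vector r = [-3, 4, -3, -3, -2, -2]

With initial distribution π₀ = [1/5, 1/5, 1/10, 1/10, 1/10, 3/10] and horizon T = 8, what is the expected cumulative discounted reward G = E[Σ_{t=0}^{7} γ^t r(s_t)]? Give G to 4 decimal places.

t=0: π = [0.2000, 0.2000, 0.1000, 0.1000, 0.1000, 0.3000], E[r] = -1.2000, γ^t·E[r] = -1.200000, running G = -1.200000
t=1: π = [0.1800, 0.1300, 0.1600, 0.2400, 0.1100, 0.1800], E[r] = -1.8000, γ^t·E[r] = -1.440000, running G = -2.640000
t=2: π = [0.1780, 0.1460, 0.1420, 0.2470, 0.1110, 0.1760], E[r] = -1.6910, γ^t·E[r] = -1.082240, running G = -3.722240
t=3: π = [0.1779, 0.1469, 0.1433, 0.2454, 0.1111, 0.1754], E[r] = -1.6852, γ^t·E[r] = -0.862822, running G = -4.585062
t=4: π = [0.1777, 0.1468, 0.1433, 0.2453, 0.1111, 0.1758], E[r] = -1.6857, γ^t·E[r] = -0.690479, running G = -5.275542
t=5: π = [0.1776, 0.1468, 0.1434, 0.2453, 0.1111, 0.1758], E[r] = -1.6858, γ^t·E[r] = -0.552416, running G = -5.827957
t=6: π = [0.1776, 0.1468, 0.1434, 0.2453, 0.1111, 0.1758], E[r] = -1.6858, γ^t·E[r] = -0.441925, running G = -6.269882
t=7: π = [0.1776, 0.1468, 0.1434, 0.2453, 0.1111, 0.1758], E[r] = -1.6858, γ^t·E[r] = -0.353540, running G = -6.623422

G = -6.6234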